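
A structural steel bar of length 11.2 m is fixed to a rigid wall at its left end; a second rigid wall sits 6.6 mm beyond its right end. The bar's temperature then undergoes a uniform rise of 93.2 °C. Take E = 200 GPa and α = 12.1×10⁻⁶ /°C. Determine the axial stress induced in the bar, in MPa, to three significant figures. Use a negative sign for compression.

Free thermal expansion αLΔT = 12.1e-6 · 11200 · 93.2 = 12.63 mm.
The walls engage after the gap closes; constrained expansion = 12.63 − 6.6 = 6.03 mm.
The walls impose strain ε = −(6.03)/11200 = -5.3843e-04; σ = Eε = 200000 · -5.3843e-04 = -107.7 MPa.

-108 MPa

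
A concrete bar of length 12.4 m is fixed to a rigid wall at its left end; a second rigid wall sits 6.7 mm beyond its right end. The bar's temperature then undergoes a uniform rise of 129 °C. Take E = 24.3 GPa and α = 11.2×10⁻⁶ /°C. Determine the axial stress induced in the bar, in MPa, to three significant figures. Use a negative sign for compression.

Free thermal expansion αLΔT = 11.2e-6 · 12400 · 129 = 17.92 mm.
The walls engage after the gap closes; constrained expansion = 17.92 − 6.7 = 11.22 mm.
The walls impose strain ε = −(11.22)/12400 = -9.0448e-04; σ = Eε = 24300 · -9.0448e-04 = -21.98 MPa.

-22.0 MPa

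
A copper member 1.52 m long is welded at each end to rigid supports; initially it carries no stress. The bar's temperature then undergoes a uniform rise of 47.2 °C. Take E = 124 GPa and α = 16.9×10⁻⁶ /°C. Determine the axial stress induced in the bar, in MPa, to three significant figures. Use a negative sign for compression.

-98.9 MPa

Free thermal expansion αLΔT = 16.9e-6 · 1520 · 47.2 = 1.212 mm.
The walls impose strain ε = −(1.212)/1520 = -7.9768e-04; σ = Eε = 124000 · -7.9768e-04 = -98.91 MPa.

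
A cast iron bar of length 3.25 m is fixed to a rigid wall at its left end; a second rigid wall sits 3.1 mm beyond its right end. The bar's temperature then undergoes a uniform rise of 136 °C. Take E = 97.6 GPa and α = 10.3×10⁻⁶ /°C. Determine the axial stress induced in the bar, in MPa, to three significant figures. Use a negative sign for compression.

-43.6 MPa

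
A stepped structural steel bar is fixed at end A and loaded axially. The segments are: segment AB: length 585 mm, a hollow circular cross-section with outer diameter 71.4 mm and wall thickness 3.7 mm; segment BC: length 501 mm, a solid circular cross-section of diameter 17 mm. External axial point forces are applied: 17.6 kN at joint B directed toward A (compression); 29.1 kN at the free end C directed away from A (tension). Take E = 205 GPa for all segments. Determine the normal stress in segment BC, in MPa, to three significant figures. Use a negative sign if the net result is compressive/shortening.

Internal axial forces (sectioning from the free end, tension +): N_BC = 29.1 kN, N_AB = 11.5 kN.
A_BC = 227 mm².
σ_BC = N_BC/A_BC = 29100/227 = 128.2 MPa.

128 MPa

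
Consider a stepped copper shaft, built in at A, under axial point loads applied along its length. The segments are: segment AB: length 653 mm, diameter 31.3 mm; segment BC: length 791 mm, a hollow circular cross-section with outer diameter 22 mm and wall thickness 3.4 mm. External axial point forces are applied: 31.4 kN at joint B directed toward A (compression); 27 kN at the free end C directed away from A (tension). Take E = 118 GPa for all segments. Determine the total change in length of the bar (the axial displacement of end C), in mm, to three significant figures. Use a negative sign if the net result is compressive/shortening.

0.879 mm

Internal axial forces (sectioning from the free end, tension +): N_BC = 27 kN, N_AB = -4.4 kN.
A_AB = 769.4 mm².
A_BC = 198.7 mm².
δ_AB = -4400·653/(769.4·118000) = -0.03165 mm
δ_BC = 27000·791/(198.7·118000) = 0.911 mm
δ = Σδ_i = 0.8794 mm.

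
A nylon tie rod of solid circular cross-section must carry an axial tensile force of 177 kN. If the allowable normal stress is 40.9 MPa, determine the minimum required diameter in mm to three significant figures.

74.2 mm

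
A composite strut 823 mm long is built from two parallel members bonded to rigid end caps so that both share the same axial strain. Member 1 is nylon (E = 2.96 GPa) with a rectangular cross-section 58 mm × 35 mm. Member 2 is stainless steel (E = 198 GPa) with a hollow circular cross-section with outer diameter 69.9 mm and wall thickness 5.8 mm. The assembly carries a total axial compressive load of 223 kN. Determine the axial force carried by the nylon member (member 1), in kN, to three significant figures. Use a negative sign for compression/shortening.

-5.65 kN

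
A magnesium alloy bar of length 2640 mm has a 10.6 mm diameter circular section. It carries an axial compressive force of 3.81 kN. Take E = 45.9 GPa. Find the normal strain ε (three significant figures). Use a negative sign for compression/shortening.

-9.41e-04

A = 88.25 mm².
σ = N/A = -43.17 MPa; ε = σ/E = -43.17/45900 = -9.406e-04.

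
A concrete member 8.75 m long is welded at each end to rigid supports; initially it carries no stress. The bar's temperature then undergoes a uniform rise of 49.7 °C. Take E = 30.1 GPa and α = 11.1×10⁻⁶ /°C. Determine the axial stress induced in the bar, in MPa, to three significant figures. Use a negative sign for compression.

Free thermal expansion αLΔT = 11.1e-6 · 8750 · 49.7 = 4.827 mm.
The walls impose strain ε = −(4.827)/8750 = -5.5167e-04; σ = Eε = 30100 · -5.5167e-04 = -16.61 MPa.

-16.6 MPa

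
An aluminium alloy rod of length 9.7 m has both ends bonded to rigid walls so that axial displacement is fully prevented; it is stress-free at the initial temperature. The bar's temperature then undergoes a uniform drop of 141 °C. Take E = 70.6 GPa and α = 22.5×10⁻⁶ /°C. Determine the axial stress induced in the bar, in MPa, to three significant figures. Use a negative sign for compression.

224 MPa

Free thermal expansion αLΔT = 22.5e-6 · 9700 · -141 = -30.77 mm.
The walls impose strain ε = −(-30.77)/9700 = 3.1725e-03; σ = Eε = 70600 · 3.1725e-03 = 224 MPa.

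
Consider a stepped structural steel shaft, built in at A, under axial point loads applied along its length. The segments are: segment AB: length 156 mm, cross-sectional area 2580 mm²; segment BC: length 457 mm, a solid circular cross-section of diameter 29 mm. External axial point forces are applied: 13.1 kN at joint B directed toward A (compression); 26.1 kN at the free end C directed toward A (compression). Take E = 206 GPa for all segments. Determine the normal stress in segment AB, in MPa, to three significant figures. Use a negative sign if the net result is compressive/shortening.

Internal axial forces (sectioning from the free end, tension +): N_BC = -26.1 kN, N_AB = -39.2 kN.
σ_AB = N_AB/A_AB = -39200/2580 = -15.19 MPa.

-15.2 MPa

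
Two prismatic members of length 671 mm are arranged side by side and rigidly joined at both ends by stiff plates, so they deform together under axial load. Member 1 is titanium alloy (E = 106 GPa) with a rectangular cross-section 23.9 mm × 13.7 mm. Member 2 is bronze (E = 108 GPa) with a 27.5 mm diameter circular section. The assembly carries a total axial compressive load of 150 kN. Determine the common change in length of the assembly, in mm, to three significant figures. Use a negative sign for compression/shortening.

-1.02 mm

A_1 = 327.4 mm².
A_2 = 594 mm².
Equal strain + equilibrium ⇒ each member carries load in proportion to AE: A₁E₁ = 34710000 N, A₂E₂ = 64150000 N, ΣAE = 98850000 N.
δ = PL/ΣAE = -150000·671/98850000 = -1.018 mm.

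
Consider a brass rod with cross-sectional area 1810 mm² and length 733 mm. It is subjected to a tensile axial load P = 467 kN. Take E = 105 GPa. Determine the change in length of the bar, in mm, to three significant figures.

1.80 mm

δ_mech = NL/(AE) = 467000·733/(1810·105000) = 1.801 mm.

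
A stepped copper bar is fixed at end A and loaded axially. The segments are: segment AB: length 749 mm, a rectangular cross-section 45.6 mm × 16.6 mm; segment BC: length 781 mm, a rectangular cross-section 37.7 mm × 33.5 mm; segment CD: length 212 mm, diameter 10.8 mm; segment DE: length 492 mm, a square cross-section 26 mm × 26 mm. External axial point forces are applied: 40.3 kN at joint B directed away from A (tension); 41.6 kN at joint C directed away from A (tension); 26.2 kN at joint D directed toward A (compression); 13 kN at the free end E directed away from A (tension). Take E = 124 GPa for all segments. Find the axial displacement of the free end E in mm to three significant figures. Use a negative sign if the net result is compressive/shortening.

0.520 mm

Internal axial forces (sectioning from the free end, tension +): N_DE = 13 kN, N_CD = -13.2 kN, N_BC = 28.4 kN, N_AB = 68.7 kN.
A_AB = 757 mm².
A_BC = 1263 mm².
A_CD = 91.61 mm².
A_DE = 676 mm².
δ_AB = 68700·749/(757·124000) = 0.5482 mm
δ_BC = 28400·781/(1263·124000) = 0.1416 mm
δ_CD = -13200·212/(91.61·124000) = -0.2463 mm
δ_DE = 13000·492/(676·124000) = 0.0763 mm
δ = Σδ_i = 0.5198 mm.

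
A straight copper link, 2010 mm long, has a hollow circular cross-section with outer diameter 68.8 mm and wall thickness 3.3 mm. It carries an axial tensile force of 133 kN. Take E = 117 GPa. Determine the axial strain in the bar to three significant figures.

0.00167

A = 679.1 mm².
σ = N/A = 195.9 MPa; ε = σ/E = 195.9/117000 = 1.674e-03.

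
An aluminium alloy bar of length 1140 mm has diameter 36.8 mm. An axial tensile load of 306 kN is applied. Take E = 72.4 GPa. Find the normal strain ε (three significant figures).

0.00397

A = 1064 mm².
σ = N/A = 287.7 MPa; ε = σ/E = 287.7/72400 = 3.974e-03.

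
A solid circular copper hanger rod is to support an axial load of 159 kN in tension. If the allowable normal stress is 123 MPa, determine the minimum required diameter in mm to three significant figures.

Required area A ≥ P/σ_allow = 159000/123 = 1293 mm².
For a solid circular section, d ≥ √(4A/π) = 40.57 mm.

40.6 mm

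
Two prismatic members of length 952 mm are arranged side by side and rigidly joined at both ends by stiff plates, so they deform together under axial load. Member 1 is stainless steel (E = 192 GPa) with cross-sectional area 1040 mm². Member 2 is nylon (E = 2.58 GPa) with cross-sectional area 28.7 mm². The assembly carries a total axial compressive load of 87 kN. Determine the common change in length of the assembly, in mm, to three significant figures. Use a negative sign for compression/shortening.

-0.415 mm

Equal strain + equilibrium ⇒ each member carries load in proportion to AE: A₁E₁ = 199700000 N, A₂E₂ = 74050 N, ΣAE = 199800000 N.
δ = PL/ΣAE = -87000·952/199800000 = -0.4146 mm.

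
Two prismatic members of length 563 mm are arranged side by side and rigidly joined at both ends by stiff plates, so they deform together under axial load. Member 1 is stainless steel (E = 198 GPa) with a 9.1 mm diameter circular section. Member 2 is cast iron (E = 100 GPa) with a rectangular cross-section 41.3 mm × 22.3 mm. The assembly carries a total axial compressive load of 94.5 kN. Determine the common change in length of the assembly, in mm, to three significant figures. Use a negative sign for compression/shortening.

-0.507 mm

A_1 = 65.04 mm².
A_2 = 921 mm².
Equal strain + equilibrium ⇒ each member carries load in proportion to AE: A₁E₁ = 12880000 N, A₂E₂ = 92100000 N, ΣAE = 105000000 N.
δ = PL/ΣAE = -94500·563/105000000 = -0.5068 mm.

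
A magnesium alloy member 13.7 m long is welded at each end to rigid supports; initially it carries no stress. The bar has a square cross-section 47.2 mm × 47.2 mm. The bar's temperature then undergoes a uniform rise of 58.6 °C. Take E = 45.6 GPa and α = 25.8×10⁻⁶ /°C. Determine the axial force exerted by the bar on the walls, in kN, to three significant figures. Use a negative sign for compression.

-154 kN

Free thermal expansion αLΔT = 25.8e-6 · 13700 · 58.6 = 20.71 mm.
The walls impose strain ε = −(20.71)/13700 = -1.5119e-03; σ = Eε = 45600 · -1.5119e-03 = -68.94 MPa.
Wall reaction R = σ·A = -68.94·2228 = -153600 N = -153.6 kN.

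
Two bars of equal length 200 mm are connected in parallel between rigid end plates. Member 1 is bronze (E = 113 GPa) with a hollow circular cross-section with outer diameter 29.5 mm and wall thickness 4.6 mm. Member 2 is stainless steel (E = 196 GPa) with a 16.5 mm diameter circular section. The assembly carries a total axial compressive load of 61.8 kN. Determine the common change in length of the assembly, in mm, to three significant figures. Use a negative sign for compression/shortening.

-0.150 mm

A_1 = 359.8 mm².
A_2 = 213.8 mm².
Equal strain + equilibrium ⇒ each member carries load in proportion to AE: A₁E₁ = 40660000 N, A₂E₂ = 41910000 N, ΣAE = 82570000 N.
δ = PL/ΣAE = -61800·200/82570000 = -0.1497 mm.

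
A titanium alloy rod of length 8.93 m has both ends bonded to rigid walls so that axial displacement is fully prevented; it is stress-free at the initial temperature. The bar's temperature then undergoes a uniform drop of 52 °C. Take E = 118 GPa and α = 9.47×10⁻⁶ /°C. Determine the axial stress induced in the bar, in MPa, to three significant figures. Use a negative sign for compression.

58.1 MPa

Free thermal expansion αLΔT = 9.47e-6 · 8930 · -52 = -4.397 mm.
The walls impose strain ε = −(-4.397)/8930 = 4.9244e-04; σ = Eε = 118000 · 4.9244e-04 = 58.11 MPa.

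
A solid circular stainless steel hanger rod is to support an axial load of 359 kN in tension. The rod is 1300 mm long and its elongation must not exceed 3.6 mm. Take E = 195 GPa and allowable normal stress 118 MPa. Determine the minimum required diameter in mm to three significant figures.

Required area A ≥ P/σ_allow = 359000/118 = 3042 mm².
For a solid circular section, d ≥ √(4A/π) = 62.24 mm.
Elongation limit: A ≥ PL/(Eδ_allow) = 359000·1300/(195000·3.6) = 664.8 mm² ⇒ d ≥ 29.09 mm.
The stress limit governs.

62.2 mm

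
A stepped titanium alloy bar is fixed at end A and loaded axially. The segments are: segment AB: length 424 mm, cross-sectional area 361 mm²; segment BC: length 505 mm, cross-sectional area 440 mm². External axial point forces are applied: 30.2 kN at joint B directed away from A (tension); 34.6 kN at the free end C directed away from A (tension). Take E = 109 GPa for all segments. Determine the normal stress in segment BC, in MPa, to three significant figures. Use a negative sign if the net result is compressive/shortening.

78.6 MPa

Internal axial forces (sectioning from the free end, tension +): N_BC = 34.6 kN, N_AB = 64.8 kN.
σ_BC = N_BC/A_BC = 34600/440 = 78.64 MPa.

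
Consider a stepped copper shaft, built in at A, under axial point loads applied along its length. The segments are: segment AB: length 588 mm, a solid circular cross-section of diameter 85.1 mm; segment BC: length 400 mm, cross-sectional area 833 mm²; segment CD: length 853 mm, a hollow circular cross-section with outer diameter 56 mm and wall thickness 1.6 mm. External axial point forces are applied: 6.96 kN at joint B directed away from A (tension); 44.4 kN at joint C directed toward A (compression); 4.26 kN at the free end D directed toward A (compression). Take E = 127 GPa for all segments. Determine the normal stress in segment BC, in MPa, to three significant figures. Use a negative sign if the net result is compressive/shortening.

Internal axial forces (sectioning from the free end, tension +): N_CD = -4.26 kN, N_BC = -48.66 kN, N_AB = -41.7 kN.
σ_BC = N_BC/A_BC = -48660/833 = -58.42 MPa.

-58.4 MPa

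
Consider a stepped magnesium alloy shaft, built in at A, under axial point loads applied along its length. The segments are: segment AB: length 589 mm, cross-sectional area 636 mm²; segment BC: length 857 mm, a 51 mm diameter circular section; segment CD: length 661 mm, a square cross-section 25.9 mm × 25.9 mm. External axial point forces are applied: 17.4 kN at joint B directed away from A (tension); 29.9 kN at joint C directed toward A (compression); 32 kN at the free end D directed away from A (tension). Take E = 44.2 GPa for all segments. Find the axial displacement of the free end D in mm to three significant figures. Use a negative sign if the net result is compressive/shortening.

1.14 mm

Internal axial forces (sectioning from the free end, tension +): N_CD = 32 kN, N_BC = 2.1 kN, N_AB = 19.5 kN.
A_BC = 2043 mm².
A_CD = 670.8 mm².
δ_AB = 19500·589/(636·44200) = 0.4086 mm
δ_BC = 2100·857/(2043·44200) = 0.01993 mm
δ_CD = 32000·661/(670.8·44200) = 0.7134 mm
δ = Σδ_i = 1.142 mm.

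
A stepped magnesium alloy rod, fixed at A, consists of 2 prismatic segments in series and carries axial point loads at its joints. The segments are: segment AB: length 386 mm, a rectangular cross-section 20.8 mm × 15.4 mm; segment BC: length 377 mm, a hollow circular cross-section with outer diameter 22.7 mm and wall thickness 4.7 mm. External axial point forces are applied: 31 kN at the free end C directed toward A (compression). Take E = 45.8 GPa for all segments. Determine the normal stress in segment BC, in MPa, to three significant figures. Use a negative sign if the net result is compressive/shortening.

-117 MPa

Internal axial forces (sectioning from the free end, tension +): N_BC = -31 kN, N_AB = -31 kN.
A_BC = 265.8 mm².
σ_BC = N_BC/A_BC = -31000/265.8 = -116.6 MPa.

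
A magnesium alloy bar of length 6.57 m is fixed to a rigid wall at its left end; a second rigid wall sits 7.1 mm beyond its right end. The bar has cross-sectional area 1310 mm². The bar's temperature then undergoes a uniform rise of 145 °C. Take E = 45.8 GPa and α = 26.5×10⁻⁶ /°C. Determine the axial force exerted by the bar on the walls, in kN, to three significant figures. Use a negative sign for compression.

Free thermal expansion αLΔT = 26.5e-6 · 6570 · 145 = 25.25 mm.
The walls engage after the gap closes; constrained expansion = 25.25 − 7.1 = 18.15 mm.
The walls impose strain ε = −(18.15)/6570 = -2.7618e-03; σ = Eε = 45800 · -2.7618e-03 = -126.5 MPa.
Wall reaction R = σ·A = -126.5·1310 = -165700 N = -165.7 kN.

-166 kN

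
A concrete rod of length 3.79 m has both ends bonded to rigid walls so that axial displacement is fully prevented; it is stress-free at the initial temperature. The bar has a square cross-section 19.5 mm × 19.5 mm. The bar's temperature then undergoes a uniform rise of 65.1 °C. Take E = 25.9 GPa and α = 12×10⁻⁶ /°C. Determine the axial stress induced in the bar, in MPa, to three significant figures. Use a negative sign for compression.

-20.2 MPa

Free thermal expansion αLΔT = 12e-6 · 3790 · 65.1 = 2.961 mm.
The walls impose strain ε = −(2.961)/3790 = -7.8120e-04; σ = Eε = 25900 · -7.8120e-04 = -20.23 MPa.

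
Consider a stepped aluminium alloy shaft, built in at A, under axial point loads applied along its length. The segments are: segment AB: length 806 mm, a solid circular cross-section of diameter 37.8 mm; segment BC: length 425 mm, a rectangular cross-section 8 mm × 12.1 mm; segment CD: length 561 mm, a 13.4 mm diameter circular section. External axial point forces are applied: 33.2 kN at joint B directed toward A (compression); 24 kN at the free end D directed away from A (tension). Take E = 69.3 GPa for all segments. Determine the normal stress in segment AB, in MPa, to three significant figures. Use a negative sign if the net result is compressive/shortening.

Internal axial forces (sectioning from the free end, tension +): N_CD = 24 kN, N_BC = 24 kN, N_AB = -9.2 kN.
A_AB = 1122 mm².
σ_AB = N_AB/A_AB = -9200/1122 = -8.198 MPa.

-8.20 MPa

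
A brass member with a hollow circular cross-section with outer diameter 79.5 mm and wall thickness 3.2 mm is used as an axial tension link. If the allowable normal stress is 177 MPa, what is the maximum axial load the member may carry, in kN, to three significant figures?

136 kN

A = 767.1 mm².
P_max = σ_allow · A = 177 · 767.1 = 135800 N = 135.8 kN.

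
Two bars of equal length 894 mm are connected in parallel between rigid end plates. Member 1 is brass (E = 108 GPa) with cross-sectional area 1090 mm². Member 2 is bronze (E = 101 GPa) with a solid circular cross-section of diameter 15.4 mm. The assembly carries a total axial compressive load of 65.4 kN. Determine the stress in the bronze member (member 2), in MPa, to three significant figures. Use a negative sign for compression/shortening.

A_2 = 186.3 mm².
Equal strain + equilibrium ⇒ each member carries load in proportion to AE: A₁E₁ = 117700000 N, A₂E₂ = 18810000 N, ΣAE = 136500000 N.
σ₂ = P·E₂/ΣAE = -65400·101000/136500000 = -48.38 MPa.

-48.4 MPa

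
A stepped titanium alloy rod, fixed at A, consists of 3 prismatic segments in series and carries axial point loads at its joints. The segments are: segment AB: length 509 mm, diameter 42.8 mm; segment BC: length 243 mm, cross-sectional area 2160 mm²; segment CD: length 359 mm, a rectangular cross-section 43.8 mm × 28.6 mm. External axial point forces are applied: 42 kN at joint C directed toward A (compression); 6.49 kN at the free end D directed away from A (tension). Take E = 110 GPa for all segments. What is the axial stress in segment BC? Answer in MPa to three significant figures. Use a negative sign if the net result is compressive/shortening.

Internal axial forces (sectioning from the free end, tension +): N_CD = 6.49 kN, N_BC = -35.51 kN, N_AB = -35.51 kN.
σ_BC = N_BC/A_BC = -35510/2160 = -16.44 MPa.

-16.4 MPa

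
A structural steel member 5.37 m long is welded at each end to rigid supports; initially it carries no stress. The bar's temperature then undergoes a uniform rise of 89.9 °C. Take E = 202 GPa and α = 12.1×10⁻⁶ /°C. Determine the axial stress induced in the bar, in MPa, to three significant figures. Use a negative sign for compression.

-220 MPa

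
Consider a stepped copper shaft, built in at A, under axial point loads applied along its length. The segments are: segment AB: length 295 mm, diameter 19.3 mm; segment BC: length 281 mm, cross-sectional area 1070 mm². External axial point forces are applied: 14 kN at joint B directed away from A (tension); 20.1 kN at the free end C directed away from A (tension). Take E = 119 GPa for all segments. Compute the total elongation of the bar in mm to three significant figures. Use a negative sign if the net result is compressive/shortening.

Internal axial forces (sectioning from the free end, tension +): N_BC = 20.1 kN, N_AB = 34.1 kN.
A_AB = 292.6 mm².
δ_AB = 34100·295/(292.6·119000) = 0.289 mm
δ_BC = 20100·281/(1070·119000) = 0.04436 mm
δ = Σδ_i = 0.3333 mm.

0.333 mm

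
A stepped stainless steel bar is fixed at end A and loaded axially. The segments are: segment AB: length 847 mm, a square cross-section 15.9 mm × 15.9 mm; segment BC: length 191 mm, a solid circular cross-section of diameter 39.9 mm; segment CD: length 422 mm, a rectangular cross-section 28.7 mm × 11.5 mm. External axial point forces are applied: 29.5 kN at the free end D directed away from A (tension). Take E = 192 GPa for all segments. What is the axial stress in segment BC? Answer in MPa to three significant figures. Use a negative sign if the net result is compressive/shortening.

Internal axial forces (sectioning from the free end, tension +): N_CD = 29.5 kN, N_BC = 29.5 kN, N_AB = 29.5 kN.
A_BC = 1250 mm².
σ_BC = N_BC/A_BC = 29500/1250 = 23.59 MPa.

23.6 MPa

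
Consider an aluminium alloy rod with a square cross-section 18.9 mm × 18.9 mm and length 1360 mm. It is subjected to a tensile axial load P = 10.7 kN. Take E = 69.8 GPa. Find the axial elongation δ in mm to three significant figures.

0.584 mm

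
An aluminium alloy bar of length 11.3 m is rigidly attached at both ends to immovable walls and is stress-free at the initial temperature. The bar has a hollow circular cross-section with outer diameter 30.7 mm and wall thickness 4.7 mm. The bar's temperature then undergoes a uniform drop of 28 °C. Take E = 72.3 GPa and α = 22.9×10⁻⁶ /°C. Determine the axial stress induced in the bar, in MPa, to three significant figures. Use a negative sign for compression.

46.4 MPa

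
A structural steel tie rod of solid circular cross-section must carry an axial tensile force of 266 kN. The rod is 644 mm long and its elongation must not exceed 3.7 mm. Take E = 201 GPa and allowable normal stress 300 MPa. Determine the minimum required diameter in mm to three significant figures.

Required area A ≥ P/σ_allow = 266000/300 = 886.7 mm².
For a solid circular section, d ≥ √(4A/π) = 33.6 mm.
Elongation limit: A ≥ PL/(Eδ_allow) = 266000·644/(201000·3.7) = 230.3 mm² ⇒ d ≥ 17.13 mm.
The stress limit governs.

33.6 mm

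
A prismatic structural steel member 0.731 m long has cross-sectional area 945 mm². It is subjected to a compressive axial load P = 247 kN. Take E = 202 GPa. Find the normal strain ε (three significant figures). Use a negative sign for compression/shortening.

-0.00129

σ = N/A = -261.4 MPa; ε = σ/E = -261.4/202000 = -1.294e-03.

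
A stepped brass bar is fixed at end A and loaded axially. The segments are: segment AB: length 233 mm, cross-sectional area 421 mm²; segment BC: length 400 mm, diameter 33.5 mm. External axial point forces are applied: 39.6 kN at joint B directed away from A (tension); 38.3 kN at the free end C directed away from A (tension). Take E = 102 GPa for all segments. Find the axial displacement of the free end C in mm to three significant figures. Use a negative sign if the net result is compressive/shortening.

Internal axial forces (sectioning from the free end, tension +): N_BC = 38.3 kN, N_AB = 77.9 kN.
A_BC = 881.4 mm².
δ_AB = 77900·233/(421·102000) = 0.4227 mm
δ_BC = 38300·400/(881.4·102000) = 0.1704 mm
δ = Σδ_i = 0.5931 mm.

0.593 mm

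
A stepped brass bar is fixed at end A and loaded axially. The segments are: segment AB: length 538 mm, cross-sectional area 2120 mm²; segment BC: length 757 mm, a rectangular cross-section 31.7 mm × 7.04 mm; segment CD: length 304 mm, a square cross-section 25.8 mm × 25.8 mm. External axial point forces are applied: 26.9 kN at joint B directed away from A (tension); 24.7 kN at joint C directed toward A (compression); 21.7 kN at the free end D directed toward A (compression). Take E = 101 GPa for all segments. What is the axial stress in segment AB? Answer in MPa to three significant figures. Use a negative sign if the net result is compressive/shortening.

Internal axial forces (sectioning from the free end, tension +): N_CD = -21.7 kN, N_BC = -46.4 kN, N_AB = -19.5 kN.
σ_AB = N_AB/A_AB = -19500/2120 = -9.198 MPa.

-9.20 MPa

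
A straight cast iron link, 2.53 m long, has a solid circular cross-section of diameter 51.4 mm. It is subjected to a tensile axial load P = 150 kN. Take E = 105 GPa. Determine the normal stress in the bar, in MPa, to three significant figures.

72.3 MPa

A = 2075 mm².
σ = N/A = 150000/2075 = 72.29 MPa.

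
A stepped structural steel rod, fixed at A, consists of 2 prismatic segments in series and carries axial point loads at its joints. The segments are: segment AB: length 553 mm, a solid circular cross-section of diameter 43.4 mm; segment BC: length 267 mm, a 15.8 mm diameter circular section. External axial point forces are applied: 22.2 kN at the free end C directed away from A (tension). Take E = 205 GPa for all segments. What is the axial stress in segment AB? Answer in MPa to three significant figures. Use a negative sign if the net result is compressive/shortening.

Internal axial forces (sectioning from the free end, tension +): N_BC = 22.2 kN, N_AB = 22.2 kN.
A_AB = 1479 mm².
σ_AB = N_AB/A_AB = 22200/1479 = 15.01 MPa.

15.0 MPa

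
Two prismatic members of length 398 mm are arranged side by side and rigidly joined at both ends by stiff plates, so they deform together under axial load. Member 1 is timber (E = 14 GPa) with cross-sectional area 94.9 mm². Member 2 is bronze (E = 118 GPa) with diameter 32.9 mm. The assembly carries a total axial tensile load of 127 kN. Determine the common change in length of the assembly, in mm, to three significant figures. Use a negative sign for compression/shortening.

A_2 = 850.1 mm².
Equal strain + equilibrium ⇒ each member carries load in proportion to AE: A₁E₁ = 1329000 N, A₂E₂ = 100300000 N, ΣAE = 101600000 N.
δ = PL/ΣAE = 127000·398/101600000 = 0.4973 mm.

0.497 mm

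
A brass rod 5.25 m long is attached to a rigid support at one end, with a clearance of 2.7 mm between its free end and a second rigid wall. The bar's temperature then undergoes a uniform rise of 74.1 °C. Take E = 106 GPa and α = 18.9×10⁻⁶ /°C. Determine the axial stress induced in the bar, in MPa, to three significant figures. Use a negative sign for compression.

-93.9 MPa

Free thermal expansion αLΔT = 18.9e-6 · 5250 · 74.1 = 7.353 mm.
The walls engage after the gap closes; constrained expansion = 7.353 − 2.7 = 4.653 mm.
The walls impose strain ε = −(4.653)/5250 = -8.8620e-04; σ = Eε = 106000 · -8.8620e-04 = -93.94 MPa.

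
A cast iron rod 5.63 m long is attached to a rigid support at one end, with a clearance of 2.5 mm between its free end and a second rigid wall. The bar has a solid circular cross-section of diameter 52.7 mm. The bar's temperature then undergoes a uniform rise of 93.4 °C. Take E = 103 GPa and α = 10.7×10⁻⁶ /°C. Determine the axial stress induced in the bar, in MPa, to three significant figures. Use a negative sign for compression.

-57.2 MPa

Free thermal expansion αLΔT = 10.7e-6 · 5630 · 93.4 = 5.627 mm.
The walls engage after the gap closes; constrained expansion = 5.627 − 2.5 = 3.127 mm.
The walls impose strain ε = −(3.127)/5630 = -5.5533e-04; σ = Eε = 103000 · -5.5533e-04 = -57.2 MPa.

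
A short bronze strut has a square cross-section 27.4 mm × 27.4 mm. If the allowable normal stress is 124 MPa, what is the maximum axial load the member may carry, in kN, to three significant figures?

A = 750.8 mm².
P_max = σ_allow · A = 124 · 750.8 = 93090 N = 93.09 kN.

93.1 kN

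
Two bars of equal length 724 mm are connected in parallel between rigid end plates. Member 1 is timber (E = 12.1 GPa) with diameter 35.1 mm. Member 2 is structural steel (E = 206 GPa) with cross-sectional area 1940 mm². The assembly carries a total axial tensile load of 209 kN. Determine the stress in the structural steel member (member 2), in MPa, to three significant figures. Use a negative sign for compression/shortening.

105 MPa

A_1 = 967.6 mm².
Equal strain + equilibrium ⇒ each member carries load in proportion to AE: A₁E₁ = 11710000 N, A₂E₂ = 399600000 N, ΣAE = 411300000 N.
σ₂ = P·E₂/ΣAE = 209000·206000/411300000 = 104.7 MPa.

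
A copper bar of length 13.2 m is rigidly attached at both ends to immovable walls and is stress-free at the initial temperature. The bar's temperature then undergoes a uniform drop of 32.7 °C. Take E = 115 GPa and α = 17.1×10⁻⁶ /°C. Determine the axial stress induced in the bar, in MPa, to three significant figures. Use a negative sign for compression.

Free thermal expansion αLΔT = 17.1e-6 · 13200 · -32.7 = -7.381 mm.
The walls impose strain ε = −(-7.381)/13200 = 5.5917e-04; σ = Eε = 115000 · 5.5917e-04 = 64.3 MPa.

64.3 MPa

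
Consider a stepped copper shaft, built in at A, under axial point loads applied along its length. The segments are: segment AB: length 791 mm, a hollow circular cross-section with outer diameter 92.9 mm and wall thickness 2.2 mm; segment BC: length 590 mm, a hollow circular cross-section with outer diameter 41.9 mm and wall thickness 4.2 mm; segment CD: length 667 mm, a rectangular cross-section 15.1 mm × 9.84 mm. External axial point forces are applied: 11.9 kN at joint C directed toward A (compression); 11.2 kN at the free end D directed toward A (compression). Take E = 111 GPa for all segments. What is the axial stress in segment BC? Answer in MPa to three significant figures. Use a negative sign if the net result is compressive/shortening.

Internal axial forces (sectioning from the free end, tension +): N_CD = -11.2 kN, N_BC = -23.1 kN, N_AB = -23.1 kN.
A_BC = 497.4 mm².
σ_BC = N_BC/A_BC = -23100/497.4 = -46.44 MPa.

-46.4 MPa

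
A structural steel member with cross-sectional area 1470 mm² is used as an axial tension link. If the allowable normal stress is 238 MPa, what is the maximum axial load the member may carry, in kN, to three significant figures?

P_max = σ_allow · A = 238 · 1470 = 349900 N = 349.9 kN.

350 kN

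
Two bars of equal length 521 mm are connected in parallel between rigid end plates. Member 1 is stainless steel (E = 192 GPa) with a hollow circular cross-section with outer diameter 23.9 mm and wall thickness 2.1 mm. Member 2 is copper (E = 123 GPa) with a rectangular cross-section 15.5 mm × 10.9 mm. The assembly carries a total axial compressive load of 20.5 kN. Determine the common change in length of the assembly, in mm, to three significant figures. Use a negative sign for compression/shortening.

-0.221 mm

A_1 = 143.8 mm².
A_2 = 169 mm².
Equal strain + equilibrium ⇒ each member carries load in proportion to AE: A₁E₁ = 27610000 N, A₂E₂ = 20780000 N, ΣAE = 48390000 N.
δ = PL/ΣAE = -20500·521/48390000 = -0.2207 mm.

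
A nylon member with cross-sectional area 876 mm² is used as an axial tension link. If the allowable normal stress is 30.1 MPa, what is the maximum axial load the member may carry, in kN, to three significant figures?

26.4 kN

P_max = σ_allow · A = 30.1 · 876 = 26370 N = 26.37 kN.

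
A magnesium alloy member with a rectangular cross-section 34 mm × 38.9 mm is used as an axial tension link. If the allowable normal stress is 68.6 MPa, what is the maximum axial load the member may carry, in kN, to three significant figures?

90.7 kN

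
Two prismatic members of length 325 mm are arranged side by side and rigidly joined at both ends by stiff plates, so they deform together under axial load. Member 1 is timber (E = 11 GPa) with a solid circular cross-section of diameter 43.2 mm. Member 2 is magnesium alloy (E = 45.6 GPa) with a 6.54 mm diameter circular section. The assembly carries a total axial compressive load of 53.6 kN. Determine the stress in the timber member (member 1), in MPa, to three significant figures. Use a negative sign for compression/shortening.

-33.4 MPa

A_1 = 1466 mm².
A_2 = 33.59 mm².
Equal strain + equilibrium ⇒ each member carries load in proportion to AE: A₁E₁ = 16120000 N, A₂E₂ = 1532000 N, ΣAE = 17650000 N.
σ₁ = P·E₁/ΣAE = -53600·11000/17650000 = -33.4 MPa.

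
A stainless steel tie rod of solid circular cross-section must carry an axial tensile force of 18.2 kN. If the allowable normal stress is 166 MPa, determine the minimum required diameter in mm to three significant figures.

Required area A ≥ P/σ_allow = 18200/166 = 109.6 mm².
For a solid circular section, d ≥ √(4A/π) = 11.82 mm.

11.8 mm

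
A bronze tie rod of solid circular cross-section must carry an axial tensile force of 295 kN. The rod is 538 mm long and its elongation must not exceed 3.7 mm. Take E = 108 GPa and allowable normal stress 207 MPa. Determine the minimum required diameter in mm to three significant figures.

42.6 mm

Required area A ≥ P/σ_allow = 295000/207 = 1425 mm².
For a solid circular section, d ≥ √(4A/π) = 42.6 mm.
Elongation limit: A ≥ PL/(Eδ_allow) = 295000·538/(108000·3.7) = 397.2 mm² ⇒ d ≥ 22.49 mm.
The stress limit governs.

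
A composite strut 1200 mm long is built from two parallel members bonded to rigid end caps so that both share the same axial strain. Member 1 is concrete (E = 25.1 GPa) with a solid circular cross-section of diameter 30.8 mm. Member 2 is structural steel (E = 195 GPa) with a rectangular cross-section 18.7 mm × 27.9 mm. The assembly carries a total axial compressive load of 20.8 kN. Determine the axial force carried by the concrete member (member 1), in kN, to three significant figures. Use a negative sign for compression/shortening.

-3.23 kN

A_1 = 745.1 mm².
A_2 = 521.7 mm².
Equal strain + equilibrium ⇒ each member carries load in proportion to AE: A₁E₁ = 18700000 N, A₂E₂ = 101700000 N, ΣAE = 120400000 N.
F₁ = P·A₁E₁/ΣAE = -20800·18700000/120400000 = -3230 N.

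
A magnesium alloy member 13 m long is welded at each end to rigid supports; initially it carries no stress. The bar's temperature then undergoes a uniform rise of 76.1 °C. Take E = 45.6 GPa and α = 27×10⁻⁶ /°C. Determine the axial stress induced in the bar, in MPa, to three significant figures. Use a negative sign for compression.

Free thermal expansion αLΔT = 27e-6 · 13000 · 76.1 = 26.71 mm.
The walls impose strain ε = −(26.71)/13000 = -2.0547e-03; σ = Eε = 45600 · -2.0547e-03 = -93.69 MPa.

-93.7 MPa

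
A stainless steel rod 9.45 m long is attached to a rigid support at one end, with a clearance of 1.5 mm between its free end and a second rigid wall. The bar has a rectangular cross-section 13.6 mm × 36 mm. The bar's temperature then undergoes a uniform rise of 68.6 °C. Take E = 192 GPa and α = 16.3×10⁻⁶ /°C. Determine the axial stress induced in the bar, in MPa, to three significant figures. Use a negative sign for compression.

Free thermal expansion αLΔT = 16.3e-6 · 9450 · 68.6 = 10.57 mm.
The walls engage after the gap closes; constrained expansion = 10.57 − 1.5 = 9.067 mm.
The walls impose strain ε = −(9.067)/9450 = -9.5945e-04; σ = Eε = 192000 · -9.5945e-04 = -184.2 MPa.

-184 MPa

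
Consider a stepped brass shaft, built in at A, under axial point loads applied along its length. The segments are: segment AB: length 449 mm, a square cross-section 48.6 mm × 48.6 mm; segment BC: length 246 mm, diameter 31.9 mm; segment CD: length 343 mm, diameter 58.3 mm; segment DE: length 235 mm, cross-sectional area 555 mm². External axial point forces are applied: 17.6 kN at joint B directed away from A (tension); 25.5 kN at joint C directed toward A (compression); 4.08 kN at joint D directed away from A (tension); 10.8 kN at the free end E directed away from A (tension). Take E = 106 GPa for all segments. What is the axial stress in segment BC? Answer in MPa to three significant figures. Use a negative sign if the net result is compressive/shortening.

-13.3 MPa

Internal axial forces (sectioning from the free end, tension +): N_DE = 10.8 kN, N_CD = 14.88 kN, N_BC = -10.62 kN, N_AB = 6.98 kN.
A_BC = 799.2 mm².
σ_BC = N_BC/A_BC = -10620/799.2 = -13.29 MPa.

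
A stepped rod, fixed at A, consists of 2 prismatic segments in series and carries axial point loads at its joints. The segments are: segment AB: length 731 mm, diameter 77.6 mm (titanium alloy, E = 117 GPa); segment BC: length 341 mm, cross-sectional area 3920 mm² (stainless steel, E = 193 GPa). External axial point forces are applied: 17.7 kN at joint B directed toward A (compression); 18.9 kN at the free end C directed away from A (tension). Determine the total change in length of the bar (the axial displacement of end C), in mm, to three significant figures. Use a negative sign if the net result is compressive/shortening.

Internal axial forces (sectioning from the free end, tension +): N_BC = 18.9 kN, N_AB = 1.2 kN.
A_AB = 4729 mm².
δ_AB = 1200·731/(4729·117000) = 0.001585 mm
δ_BC = 18900·341/(3920·193000) = 0.008519 mm
δ = Σδ_i = 0.0101 mm.

0.0101 mm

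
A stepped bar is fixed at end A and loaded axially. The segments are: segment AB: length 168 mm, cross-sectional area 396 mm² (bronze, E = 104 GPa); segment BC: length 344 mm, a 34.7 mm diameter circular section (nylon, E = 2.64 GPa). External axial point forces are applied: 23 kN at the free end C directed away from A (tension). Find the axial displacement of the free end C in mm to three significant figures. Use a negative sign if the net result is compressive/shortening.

3.26 mm

Internal axial forces (sectioning from the free end, tension +): N_BC = 23 kN, N_AB = 23 kN.
A_BC = 945.7 mm².
δ_AB = 23000·168/(396·104000) = 0.09382 mm
δ_BC = 23000·344/(945.7·2640) = 3.169 mm
δ = Σδ_i = 3.263 mm.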